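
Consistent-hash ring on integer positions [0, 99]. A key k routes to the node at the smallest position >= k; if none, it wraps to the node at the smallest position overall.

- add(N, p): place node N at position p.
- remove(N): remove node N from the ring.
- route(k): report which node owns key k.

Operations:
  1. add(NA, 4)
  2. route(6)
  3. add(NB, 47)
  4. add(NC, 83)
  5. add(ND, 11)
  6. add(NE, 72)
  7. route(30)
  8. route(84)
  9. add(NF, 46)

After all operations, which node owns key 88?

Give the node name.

Op 1: add NA@4 -> ring=[4:NA]
Op 2: route key 6: none >= 6, wrap to smallest pos 4 -> NA
Op 3: add NB@47 -> ring=[4:NA,47:NB]
Op 4: add NC@83 -> ring=[4:NA,47:NB,83:NC]
Op 5: add ND@11 -> ring=[4:NA,11:ND,47:NB,83:NC]
Op 6: add NE@72 -> ring=[4:NA,11:ND,47:NB,72:NE,83:NC]
Op 7: route key 30: smallest pos >= 30 is 47 -> NB
Op 8: route key 84: none >= 84, wrap to smallest pos 4 -> NA
Op 9: add NF@46 -> ring=[4:NA,11:ND,46:NF,47:NB,72:NE,83:NC]
Final route key 88: none >= 88, wrap to smallest pos 4 -> NA

Answer: NA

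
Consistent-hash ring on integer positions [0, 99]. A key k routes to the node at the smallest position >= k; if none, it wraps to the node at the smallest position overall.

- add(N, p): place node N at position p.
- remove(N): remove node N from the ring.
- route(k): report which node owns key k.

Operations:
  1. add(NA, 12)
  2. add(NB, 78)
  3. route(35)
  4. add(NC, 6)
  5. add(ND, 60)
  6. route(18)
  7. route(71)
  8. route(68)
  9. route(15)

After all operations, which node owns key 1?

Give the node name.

Answer: NC

Derivation:
Op 1: add NA@12 -> ring=[12:NA]
Op 2: add NB@78 -> ring=[12:NA,78:NB]
Op 3: route key 35: smallest pos >= 35 is 78 -> NB
Op 4: add NC@6 -> ring=[6:NC,12:NA,78:NB]
Op 5: add ND@60 -> ring=[6:NC,12:NA,60:ND,78:NB]
Op 6: route key 18: smallest pos >= 18 is 60 -> ND
Op 7: route key 71: smallest pos >= 71 is 78 -> NB
Op 8: route key 68: smallest pos >= 68 is 78 -> NB
Op 9: route key 15: smallest pos >= 15 is 60 -> ND
Final route key 1: smallest pos >= 1 is 6 -> NC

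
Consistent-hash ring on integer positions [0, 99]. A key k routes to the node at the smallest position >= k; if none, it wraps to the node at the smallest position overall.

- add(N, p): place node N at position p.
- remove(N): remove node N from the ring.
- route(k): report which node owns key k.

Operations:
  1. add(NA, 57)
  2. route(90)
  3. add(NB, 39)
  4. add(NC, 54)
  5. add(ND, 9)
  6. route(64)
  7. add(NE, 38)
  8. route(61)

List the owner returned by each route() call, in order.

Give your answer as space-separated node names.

Op 1: add NA@57 -> ring=[57:NA]
Op 2: route key 90: none >= 90, wrap to smallest pos 57 -> NA
Op 3: add NB@39 -> ring=[39:NB,57:NA]
Op 4: add NC@54 -> ring=[39:NB,54:NC,57:NA]
Op 5: add ND@9 -> ring=[9:ND,39:NB,54:NC,57:NA]
Op 6: route key 64: none >= 64, wrap to smallest pos 9 -> ND
Op 7: add NE@38 -> ring=[9:ND,38:NE,39:NB,54:NC,57:NA]
Op 8: route key 61: none >= 61, wrap to smallest pos 9 -> ND

Answer: NA ND ND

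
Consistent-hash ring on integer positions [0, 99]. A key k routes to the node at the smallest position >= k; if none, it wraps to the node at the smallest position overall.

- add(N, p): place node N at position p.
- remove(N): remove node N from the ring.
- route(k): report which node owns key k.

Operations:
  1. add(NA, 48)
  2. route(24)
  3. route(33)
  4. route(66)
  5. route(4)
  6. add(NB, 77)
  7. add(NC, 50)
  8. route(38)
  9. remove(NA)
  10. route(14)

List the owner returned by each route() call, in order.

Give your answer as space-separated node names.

Answer: NA NA NA NA NA NC

Derivation:
Op 1: add NA@48 -> ring=[48:NA]
Op 2: route key 24: smallest pos >= 24 is 48 -> NA
Op 3: route key 33: smallest pos >= 33 is 48 -> NA
Op 4: route key 66: none >= 66, wrap to smallest pos 48 -> NA
Op 5: route key 4: smallest pos >= 4 is 48 -> NA
Op 6: add NB@77 -> ring=[48:NA,77:NB]
Op 7: add NC@50 -> ring=[48:NA,50:NC,77:NB]
Op 8: route key 38: smallest pos >= 38 is 48 -> NA
Op 9: remove NA -> ring=[50:NC,77:NB]
Op 10: route key 14: smallest pos >= 14 is 50 -> NC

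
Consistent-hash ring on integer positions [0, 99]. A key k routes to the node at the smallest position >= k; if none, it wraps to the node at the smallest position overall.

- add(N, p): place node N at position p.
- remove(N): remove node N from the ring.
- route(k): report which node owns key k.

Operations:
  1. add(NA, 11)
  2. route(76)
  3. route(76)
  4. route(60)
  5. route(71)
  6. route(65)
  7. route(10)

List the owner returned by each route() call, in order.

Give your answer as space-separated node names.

Op 1: add NA@11 -> ring=[11:NA]
Op 2: route key 76: none >= 76, wrap to smallest pos 11 -> NA
Op 3: route key 76: none >= 76, wrap to smallest pos 11 -> NA
Op 4: route key 60: none >= 60, wrap to smallest pos 11 -> NA
Op 5: route key 71: none >= 71, wrap to smallest pos 11 -> NA
Op 6: route key 65: none >= 65, wrap to smallest pos 11 -> NA
Op 7: route key 10: smallest pos >= 10 is 11 -> NA

Answer: NA NA NA NA NA NA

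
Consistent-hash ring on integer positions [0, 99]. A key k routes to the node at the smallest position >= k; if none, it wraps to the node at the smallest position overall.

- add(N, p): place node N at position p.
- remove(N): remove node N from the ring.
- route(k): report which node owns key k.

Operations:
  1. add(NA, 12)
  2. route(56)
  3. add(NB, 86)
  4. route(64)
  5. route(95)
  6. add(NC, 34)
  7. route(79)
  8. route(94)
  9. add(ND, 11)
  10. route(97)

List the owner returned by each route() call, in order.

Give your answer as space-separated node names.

Answer: NA NB NA NB NA ND

Derivation:
Op 1: add NA@12 -> ring=[12:NA]
Op 2: route key 56: none >= 56, wrap to smallest pos 12 -> NA
Op 3: add NB@86 -> ring=[12:NA,86:NB]
Op 4: route key 64: smallest pos >= 64 is 86 -> NB
Op 5: route key 95: none >= 95, wrap to smallest pos 12 -> NA
Op 6: add NC@34 -> ring=[12:NA,34:NC,86:NB]
Op 7: route key 79: smallest pos >= 79 is 86 -> NB
Op 8: route key 94: none >= 94, wrap to smallest pos 12 -> NA
Op 9: add ND@11 -> ring=[11:ND,12:NA,34:NC,86:NB]
Op 10: route key 97: none >= 97, wrap to smallest pos 11 -> ND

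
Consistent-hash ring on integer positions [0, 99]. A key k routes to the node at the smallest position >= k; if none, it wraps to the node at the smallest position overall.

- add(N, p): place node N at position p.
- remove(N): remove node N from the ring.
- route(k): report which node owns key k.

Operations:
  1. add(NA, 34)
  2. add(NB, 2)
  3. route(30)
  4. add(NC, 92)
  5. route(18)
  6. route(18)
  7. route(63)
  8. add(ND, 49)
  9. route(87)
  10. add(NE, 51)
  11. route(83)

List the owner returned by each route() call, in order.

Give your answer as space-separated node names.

Op 1: add NA@34 -> ring=[34:NA]
Op 2: add NB@2 -> ring=[2:NB,34:NA]
Op 3: route key 30: smallest pos >= 30 is 34 -> NA
Op 4: add NC@92 -> ring=[2:NB,34:NA,92:NC]
Op 5: route key 18: smallest pos >= 18 is 34 -> NA
Op 6: route key 18: smallest pos >= 18 is 34 -> NA
Op 7: route key 63: smallest pos >= 63 is 92 -> NC
Op 8: add ND@49 -> ring=[2:NB,34:NA,49:ND,92:NC]
Op 9: route key 87: smallest pos >= 87 is 92 -> NC
Op 10: add NE@51 -> ring=[2:NB,34:NA,49:ND,51:NE,92:NC]
Op 11: route key 83: smallest pos >= 83 is 92 -> NC

Answer: NA NA NA NC NC NC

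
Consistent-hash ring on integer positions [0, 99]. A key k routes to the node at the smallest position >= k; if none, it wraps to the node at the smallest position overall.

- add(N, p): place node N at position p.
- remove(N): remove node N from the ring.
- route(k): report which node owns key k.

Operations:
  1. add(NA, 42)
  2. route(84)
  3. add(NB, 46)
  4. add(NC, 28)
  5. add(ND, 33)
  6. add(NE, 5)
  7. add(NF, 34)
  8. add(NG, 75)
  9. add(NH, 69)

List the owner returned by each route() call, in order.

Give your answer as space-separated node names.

Op 1: add NA@42 -> ring=[42:NA]
Op 2: route key 84: none >= 84, wrap to smallest pos 42 -> NA
Op 3: add NB@46 -> ring=[42:NA,46:NB]
Op 4: add NC@28 -> ring=[28:NC,42:NA,46:NB]
Op 5: add ND@33 -> ring=[28:NC,33:ND,42:NA,46:NB]
Op 6: add NE@5 -> ring=[5:NE,28:NC,33:ND,42:NA,46:NB]
Op 7: add NF@34 -> ring=[5:NE,28:NC,33:ND,34:NF,42:NA,46:NB]
Op 8: add NG@75 -> ring=[5:NE,28:NC,33:ND,34:NF,42:NA,46:NB,75:NG]
Op 9: add NH@69 -> ring=[5:NE,28:NC,33:ND,34:NF,42:NA,46:NB,69:NH,75:NG]

Answer: NA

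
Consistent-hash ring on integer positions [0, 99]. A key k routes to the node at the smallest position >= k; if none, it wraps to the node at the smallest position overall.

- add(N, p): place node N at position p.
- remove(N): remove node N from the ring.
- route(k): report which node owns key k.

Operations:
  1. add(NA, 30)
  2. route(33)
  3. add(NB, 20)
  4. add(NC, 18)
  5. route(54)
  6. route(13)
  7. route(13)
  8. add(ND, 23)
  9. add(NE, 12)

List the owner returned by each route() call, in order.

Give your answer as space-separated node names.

Op 1: add NA@30 -> ring=[30:NA]
Op 2: route key 33: none >= 33, wrap to smallest pos 30 -> NA
Op 3: add NB@20 -> ring=[20:NB,30:NA]
Op 4: add NC@18 -> ring=[18:NC,20:NB,30:NA]
Op 5: route key 54: none >= 54, wrap to smallest pos 18 -> NC
Op 6: route key 13: smallest pos >= 13 is 18 -> NC
Op 7: route key 13: smallest pos >= 13 is 18 -> NC
Op 8: add ND@23 -> ring=[18:NC,20:NB,23:ND,30:NA]
Op 9: add NE@12 -> ring=[12:NE,18:NC,20:NB,23:ND,30:NA]

Answer: NA NC NC NC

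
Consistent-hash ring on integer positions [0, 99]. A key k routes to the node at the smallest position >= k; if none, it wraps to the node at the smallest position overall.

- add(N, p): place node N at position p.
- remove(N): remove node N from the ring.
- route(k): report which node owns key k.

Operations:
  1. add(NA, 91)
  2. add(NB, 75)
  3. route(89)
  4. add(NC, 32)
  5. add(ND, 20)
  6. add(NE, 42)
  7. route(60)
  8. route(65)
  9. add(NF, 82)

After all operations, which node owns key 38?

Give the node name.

Answer: NE

Derivation:
Op 1: add NA@91 -> ring=[91:NA]
Op 2: add NB@75 -> ring=[75:NB,91:NA]
Op 3: route key 89: smallest pos >= 89 is 91 -> NA
Op 4: add NC@32 -> ring=[32:NC,75:NB,91:NA]
Op 5: add ND@20 -> ring=[20:ND,32:NC,75:NB,91:NA]
Op 6: add NE@42 -> ring=[20:ND,32:NC,42:NE,75:NB,91:NA]
Op 7: route key 60: smallest pos >= 60 is 75 -> NB
Op 8: route key 65: smallest pos >= 65 is 75 -> NB
Op 9: add NF@82 -> ring=[20:ND,32:NC,42:NE,75:NB,82:NF,91:NA]
Final route key 38: smallest pos >= 38 is 42 -> NE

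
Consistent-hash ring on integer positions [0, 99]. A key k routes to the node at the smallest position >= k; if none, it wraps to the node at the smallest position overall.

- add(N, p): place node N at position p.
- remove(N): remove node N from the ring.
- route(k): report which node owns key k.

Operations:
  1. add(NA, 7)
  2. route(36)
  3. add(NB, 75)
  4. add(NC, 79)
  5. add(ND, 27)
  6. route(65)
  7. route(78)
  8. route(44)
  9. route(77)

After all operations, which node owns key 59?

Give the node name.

Op 1: add NA@7 -> ring=[7:NA]
Op 2: route key 36: none >= 36, wrap to smallest pos 7 -> NA
Op 3: add NB@75 -> ring=[7:NA,75:NB]
Op 4: add NC@79 -> ring=[7:NA,75:NB,79:NC]
Op 5: add ND@27 -> ring=[7:NA,27:ND,75:NB,79:NC]
Op 6: route key 65: smallest pos >= 65 is 75 -> NB
Op 7: route key 78: smallest pos >= 78 is 79 -> NC
Op 8: route key 44: smallest pos >= 44 is 75 -> NB
Op 9: route key 77: smallest pos >= 77 is 79 -> NC
Final route key 59: smallest pos >= 59 is 75 -> NB

Answer: NB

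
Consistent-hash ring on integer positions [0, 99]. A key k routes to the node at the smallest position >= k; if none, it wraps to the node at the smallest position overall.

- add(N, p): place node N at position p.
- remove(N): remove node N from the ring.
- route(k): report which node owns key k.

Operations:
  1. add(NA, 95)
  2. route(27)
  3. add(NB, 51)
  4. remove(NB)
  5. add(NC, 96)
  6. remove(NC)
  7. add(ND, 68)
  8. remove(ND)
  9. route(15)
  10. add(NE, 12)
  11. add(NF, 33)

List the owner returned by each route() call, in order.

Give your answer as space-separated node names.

Answer: NA NA

Derivation:
Op 1: add NA@95 -> ring=[95:NA]
Op 2: route key 27: smallest pos >= 27 is 95 -> NA
Op 3: add NB@51 -> ring=[51:NB,95:NA]
Op 4: remove NB -> ring=[95:NA]
Op 5: add NC@96 -> ring=[95:NA,96:NC]
Op 6: remove NC -> ring=[95:NA]
Op 7: add ND@68 -> ring=[68:ND,95:NA]
Op 8: remove ND -> ring=[95:NA]
Op 9: route key 15: smallest pos >= 15 is 95 -> NA
Op 10: add NE@12 -> ring=[12:NE,95:NA]
Op 11: add NF@33 -> ring=[12:NE,33:NF,95:NA]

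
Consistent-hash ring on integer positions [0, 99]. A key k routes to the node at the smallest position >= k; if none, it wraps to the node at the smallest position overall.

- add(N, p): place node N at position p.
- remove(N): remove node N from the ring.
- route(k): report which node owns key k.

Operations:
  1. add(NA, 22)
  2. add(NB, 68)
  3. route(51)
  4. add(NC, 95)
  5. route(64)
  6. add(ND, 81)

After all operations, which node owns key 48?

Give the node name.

Op 1: add NA@22 -> ring=[22:NA]
Op 2: add NB@68 -> ring=[22:NA,68:NB]
Op 3: route key 51: smallest pos >= 51 is 68 -> NB
Op 4: add NC@95 -> ring=[22:NA,68:NB,95:NC]
Op 5: route key 64: smallest pos >= 64 is 68 -> NB
Op 6: add ND@81 -> ring=[22:NA,68:NB,81:ND,95:NC]
Final route key 48: smallest pos >= 48 is 68 -> NB

Answer: NB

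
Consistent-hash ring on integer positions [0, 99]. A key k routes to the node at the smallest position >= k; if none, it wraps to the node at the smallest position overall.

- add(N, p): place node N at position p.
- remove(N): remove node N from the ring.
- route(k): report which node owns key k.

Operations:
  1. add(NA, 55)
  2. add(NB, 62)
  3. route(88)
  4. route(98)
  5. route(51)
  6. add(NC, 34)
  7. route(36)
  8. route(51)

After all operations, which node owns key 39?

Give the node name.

Answer: NA

Derivation:
Op 1: add NA@55 -> ring=[55:NA]
Op 2: add NB@62 -> ring=[55:NA,62:NB]
Op 3: route key 88: none >= 88, wrap to smallest pos 55 -> NA
Op 4: route key 98: none >= 98, wrap to smallest pos 55 -> NA
Op 5: route key 51: smallest pos >= 51 is 55 -> NA
Op 6: add NC@34 -> ring=[34:NC,55:NA,62:NB]
Op 7: route key 36: smallest pos >= 36 is 55 -> NA
Op 8: route key 51: smallest pos >= 51 is 55 -> NA
Final route key 39: smallest pos >= 39 is 55 -> NA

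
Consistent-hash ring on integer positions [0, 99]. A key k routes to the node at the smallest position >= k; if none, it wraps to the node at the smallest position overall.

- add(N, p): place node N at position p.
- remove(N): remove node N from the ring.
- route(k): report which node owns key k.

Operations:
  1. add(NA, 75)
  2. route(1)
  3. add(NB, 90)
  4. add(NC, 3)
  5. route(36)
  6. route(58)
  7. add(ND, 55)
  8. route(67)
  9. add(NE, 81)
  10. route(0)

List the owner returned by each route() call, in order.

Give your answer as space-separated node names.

Answer: NA NA NA NA NC

Derivation:
Op 1: add NA@75 -> ring=[75:NA]
Op 2: route key 1: smallest pos >= 1 is 75 -> NA
Op 3: add NB@90 -> ring=[75:NA,90:NB]
Op 4: add NC@3 -> ring=[3:NC,75:NA,90:NB]
Op 5: route key 36: smallest pos >= 36 is 75 -> NA
Op 6: route key 58: smallest pos >= 58 is 75 -> NA
Op 7: add ND@55 -> ring=[3:NC,55:ND,75:NA,90:NB]
Op 8: route key 67: smallest pos >= 67 is 75 -> NA
Op 9: add NE@81 -> ring=[3:NC,55:ND,75:NA,81:NE,90:NB]
Op 10: route key 0: smallest pos >= 0 is 3 -> NC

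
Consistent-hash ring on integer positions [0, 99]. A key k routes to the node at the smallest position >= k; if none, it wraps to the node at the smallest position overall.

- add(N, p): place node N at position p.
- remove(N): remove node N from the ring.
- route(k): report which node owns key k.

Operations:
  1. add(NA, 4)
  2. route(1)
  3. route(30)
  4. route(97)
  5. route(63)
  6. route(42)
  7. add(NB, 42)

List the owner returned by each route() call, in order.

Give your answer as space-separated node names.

Op 1: add NA@4 -> ring=[4:NA]
Op 2: route key 1: smallest pos >= 1 is 4 -> NA
Op 3: route key 30: none >= 30, wrap to smallest pos 4 -> NA
Op 4: route key 97: none >= 97, wrap to smallest pos 4 -> NA
Op 5: route key 63: none >= 63, wrap to smallest pos 4 -> NA
Op 6: route key 42: none >= 42, wrap to smallest pos 4 -> NA
Op 7: add NB@42 -> ring=[4:NA,42:NB]

Answer: NA NA NA NA NA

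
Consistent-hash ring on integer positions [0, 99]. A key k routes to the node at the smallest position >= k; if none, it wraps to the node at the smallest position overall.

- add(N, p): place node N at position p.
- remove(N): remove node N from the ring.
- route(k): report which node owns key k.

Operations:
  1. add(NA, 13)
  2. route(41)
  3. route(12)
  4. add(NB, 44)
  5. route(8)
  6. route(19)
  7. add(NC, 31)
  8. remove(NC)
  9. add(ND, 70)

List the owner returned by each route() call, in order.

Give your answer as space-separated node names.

Op 1: add NA@13 -> ring=[13:NA]
Op 2: route key 41: none >= 41, wrap to smallest pos 13 -> NA
Op 3: route key 12: smallest pos >= 12 is 13 -> NA
Op 4: add NB@44 -> ring=[13:NA,44:NB]
Op 5: route key 8: smallest pos >= 8 is 13 -> NA
Op 6: route key 19: smallest pos >= 19 is 44 -> NB
Op 7: add NC@31 -> ring=[13:NA,31:NC,44:NB]
Op 8: remove NC -> ring=[13:NA,44:NB]
Op 9: add ND@70 -> ring=[13:NA,44:NB,70:ND]

Answer: NA NA NA NB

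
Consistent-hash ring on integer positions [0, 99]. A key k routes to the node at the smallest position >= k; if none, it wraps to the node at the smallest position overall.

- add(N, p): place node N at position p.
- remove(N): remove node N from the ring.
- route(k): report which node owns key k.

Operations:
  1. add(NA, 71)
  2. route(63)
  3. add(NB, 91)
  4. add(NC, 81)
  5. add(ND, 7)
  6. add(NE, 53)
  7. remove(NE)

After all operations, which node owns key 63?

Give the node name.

Op 1: add NA@71 -> ring=[71:NA]
Op 2: route key 63: smallest pos >= 63 is 71 -> NA
Op 3: add NB@91 -> ring=[71:NA,91:NB]
Op 4: add NC@81 -> ring=[71:NA,81:NC,91:NB]
Op 5: add ND@7 -> ring=[7:ND,71:NA,81:NC,91:NB]
Op 6: add NE@53 -> ring=[7:ND,53:NE,71:NA,81:NC,91:NB]
Op 7: remove NE -> ring=[7:ND,71:NA,81:NC,91:NB]
Final route key 63: smallest pos >= 63 is 71 -> NA

Answer: NA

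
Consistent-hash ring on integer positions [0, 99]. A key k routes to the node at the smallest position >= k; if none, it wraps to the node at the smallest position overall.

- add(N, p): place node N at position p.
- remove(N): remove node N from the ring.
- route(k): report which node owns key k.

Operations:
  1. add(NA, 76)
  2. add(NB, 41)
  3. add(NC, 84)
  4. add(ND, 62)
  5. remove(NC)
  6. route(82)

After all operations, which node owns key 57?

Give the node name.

Op 1: add NA@76 -> ring=[76:NA]
Op 2: add NB@41 -> ring=[41:NB,76:NA]
Op 3: add NC@84 -> ring=[41:NB,76:NA,84:NC]
Op 4: add ND@62 -> ring=[41:NB,62:ND,76:NA,84:NC]
Op 5: remove NC -> ring=[41:NB,62:ND,76:NA]
Op 6: route key 82: none >= 82, wrap to smallest pos 41 -> NB
Final route key 57: smallest pos >= 57 is 62 -> ND

Answer: ND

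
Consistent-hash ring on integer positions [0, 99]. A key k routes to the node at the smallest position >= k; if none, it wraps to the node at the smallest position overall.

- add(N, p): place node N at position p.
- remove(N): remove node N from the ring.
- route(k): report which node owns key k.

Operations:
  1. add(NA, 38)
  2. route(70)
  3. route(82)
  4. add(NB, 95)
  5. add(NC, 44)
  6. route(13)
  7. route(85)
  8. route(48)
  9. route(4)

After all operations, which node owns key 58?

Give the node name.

Answer: NB

Derivation:
Op 1: add NA@38 -> ring=[38:NA]
Op 2: route key 70: none >= 70, wrap to smallest pos 38 -> NA
Op 3: route key 82: none >= 82, wrap to smallest pos 38 -> NA
Op 4: add NB@95 -> ring=[38:NA,95:NB]
Op 5: add NC@44 -> ring=[38:NA,44:NC,95:NB]
Op 6: route key 13: smallest pos >= 13 is 38 -> NA
Op 7: route key 85: smallest pos >= 85 is 95 -> NB
Op 8: route key 48: smallest pos >= 48 is 95 -> NB
Op 9: route key 4: smallest pos >= 4 is 38 -> NA
Final route key 58: smallest pos >= 58 is 95 -> NB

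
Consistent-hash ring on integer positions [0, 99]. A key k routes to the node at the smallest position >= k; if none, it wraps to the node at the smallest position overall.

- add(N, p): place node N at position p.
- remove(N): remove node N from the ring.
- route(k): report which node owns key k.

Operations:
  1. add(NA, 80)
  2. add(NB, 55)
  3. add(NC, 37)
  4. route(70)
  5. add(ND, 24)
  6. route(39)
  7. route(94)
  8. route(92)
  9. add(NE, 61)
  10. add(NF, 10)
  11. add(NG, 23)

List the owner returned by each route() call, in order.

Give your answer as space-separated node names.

Answer: NA NB ND ND

Derivation:
Op 1: add NA@80 -> ring=[80:NA]
Op 2: add NB@55 -> ring=[55:NB,80:NA]
Op 3: add NC@37 -> ring=[37:NC,55:NB,80:NA]
Op 4: route key 70: smallest pos >= 70 is 80 -> NA
Op 5: add ND@24 -> ring=[24:ND,37:NC,55:NB,80:NA]
Op 6: route key 39: smallest pos >= 39 is 55 -> NB
Op 7: route key 94: none >= 94, wrap to smallest pos 24 -> ND
Op 8: route key 92: none >= 92, wrap to smallest pos 24 -> ND
Op 9: add NE@61 -> ring=[24:ND,37:NC,55:NB,61:NE,80:NA]
Op 10: add NF@10 -> ring=[10:NF,24:ND,37:NC,55:NB,61:NE,80:NA]
Op 11: add NG@23 -> ring=[10:NF,23:NG,24:ND,37:NC,55:NB,61:NE,80:NA]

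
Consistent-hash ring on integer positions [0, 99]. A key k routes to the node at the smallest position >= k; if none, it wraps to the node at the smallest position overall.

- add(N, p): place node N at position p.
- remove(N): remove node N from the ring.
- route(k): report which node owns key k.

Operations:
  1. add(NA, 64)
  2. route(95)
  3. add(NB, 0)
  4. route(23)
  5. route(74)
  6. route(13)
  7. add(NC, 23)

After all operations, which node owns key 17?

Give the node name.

Op 1: add NA@64 -> ring=[64:NA]
Op 2: route key 95: none >= 95, wrap to smallest pos 64 -> NA
Op 3: add NB@0 -> ring=[0:NB,64:NA]
Op 4: route key 23: smallest pos >= 23 is 64 -> NA
Op 5: route key 74: none >= 74, wrap to smallest pos 0 -> NB
Op 6: route key 13: smallest pos >= 13 is 64 -> NA
Op 7: add NC@23 -> ring=[0:NB,23:NC,64:NA]
Final route key 17: smallest pos >= 17 is 23 -> NC

Answer: NC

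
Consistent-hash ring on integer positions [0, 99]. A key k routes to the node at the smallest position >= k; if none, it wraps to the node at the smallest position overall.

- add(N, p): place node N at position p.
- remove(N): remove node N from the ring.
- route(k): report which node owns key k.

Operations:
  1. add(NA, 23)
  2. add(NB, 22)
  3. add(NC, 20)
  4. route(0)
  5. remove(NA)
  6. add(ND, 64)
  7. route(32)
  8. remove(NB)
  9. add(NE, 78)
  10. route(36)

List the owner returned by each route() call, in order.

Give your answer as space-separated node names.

Op 1: add NA@23 -> ring=[23:NA]
Op 2: add NB@22 -> ring=[22:NB,23:NA]
Op 3: add NC@20 -> ring=[20:NC,22:NB,23:NA]
Op 4: route key 0: smallest pos >= 0 is 20 -> NC
Op 5: remove NA -> ring=[20:NC,22:NB]
Op 6: add ND@64 -> ring=[20:NC,22:NB,64:ND]
Op 7: route key 32: smallest pos >= 32 is 64 -> ND
Op 8: remove NB -> ring=[20:NC,64:ND]
Op 9: add NE@78 -> ring=[20:NC,64:ND,78:NE]
Op 10: route key 36: smallest pos >= 36 is 64 -> ND

Answer: NC ND ND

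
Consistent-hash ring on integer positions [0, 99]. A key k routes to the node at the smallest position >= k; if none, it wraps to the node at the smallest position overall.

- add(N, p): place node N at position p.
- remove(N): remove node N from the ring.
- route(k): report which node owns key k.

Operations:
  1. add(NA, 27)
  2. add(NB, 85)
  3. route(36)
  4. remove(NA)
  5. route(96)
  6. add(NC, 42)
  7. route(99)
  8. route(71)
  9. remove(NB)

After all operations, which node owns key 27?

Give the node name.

Answer: NC

Derivation:
Op 1: add NA@27 -> ring=[27:NA]
Op 2: add NB@85 -> ring=[27:NA,85:NB]
Op 3: route key 36: smallest pos >= 36 is 85 -> NB
Op 4: remove NA -> ring=[85:NB]
Op 5: route key 96: none >= 96, wrap to smallest pos 85 -> NB
Op 6: add NC@42 -> ring=[42:NC,85:NB]
Op 7: route key 99: none >= 99, wrap to smallest pos 42 -> NC
Op 8: route key 71: smallest pos >= 71 is 85 -> NB
Op 9: remove NB -> ring=[42:NC]
Final route key 27: smallest pos >= 27 is 42 -> NC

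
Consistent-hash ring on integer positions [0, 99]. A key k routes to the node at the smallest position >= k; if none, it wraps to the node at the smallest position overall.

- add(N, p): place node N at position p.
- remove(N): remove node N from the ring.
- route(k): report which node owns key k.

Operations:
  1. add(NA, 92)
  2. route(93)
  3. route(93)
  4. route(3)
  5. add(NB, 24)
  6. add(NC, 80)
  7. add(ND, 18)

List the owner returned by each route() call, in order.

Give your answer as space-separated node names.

Op 1: add NA@92 -> ring=[92:NA]
Op 2: route key 93: none >= 93, wrap to smallest pos 92 -> NA
Op 3: route key 93: none >= 93, wrap to smallest pos 92 -> NA
Op 4: route key 3: smallest pos >= 3 is 92 -> NA
Op 5: add NB@24 -> ring=[24:NB,92:NA]
Op 6: add NC@80 -> ring=[24:NB,80:NC,92:NA]
Op 7: add ND@18 -> ring=[18:ND,24:NB,80:NC,92:NA]

Answer: NA NA NA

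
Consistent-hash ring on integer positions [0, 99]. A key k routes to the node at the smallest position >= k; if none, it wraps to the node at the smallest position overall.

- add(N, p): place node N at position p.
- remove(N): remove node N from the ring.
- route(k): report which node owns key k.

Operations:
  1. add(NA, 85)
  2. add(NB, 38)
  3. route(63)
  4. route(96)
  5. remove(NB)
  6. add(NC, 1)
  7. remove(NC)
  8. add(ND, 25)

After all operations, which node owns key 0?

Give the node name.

Answer: ND

Derivation:
Op 1: add NA@85 -> ring=[85:NA]
Op 2: add NB@38 -> ring=[38:NB,85:NA]
Op 3: route key 63: smallest pos >= 63 is 85 -> NA
Op 4: route key 96: none >= 96, wrap to smallest pos 38 -> NB
Op 5: remove NB -> ring=[85:NA]
Op 6: add NC@1 -> ring=[1:NC,85:NA]
Op 7: remove NC -> ring=[85:NA]
Op 8: add ND@25 -> ring=[25:ND,85:NA]
Final route key 0: smallest pos >= 0 is 25 -> ND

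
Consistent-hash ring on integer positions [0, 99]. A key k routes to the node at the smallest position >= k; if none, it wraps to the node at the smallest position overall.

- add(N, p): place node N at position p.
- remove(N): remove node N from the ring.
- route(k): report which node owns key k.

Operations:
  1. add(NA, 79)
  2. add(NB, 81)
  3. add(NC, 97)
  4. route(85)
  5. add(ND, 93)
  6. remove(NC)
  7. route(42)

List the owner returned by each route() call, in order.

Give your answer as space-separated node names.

Answer: NC NA

Derivation:
Op 1: add NA@79 -> ring=[79:NA]
Op 2: add NB@81 -> ring=[79:NA,81:NB]
Op 3: add NC@97 -> ring=[79:NA,81:NB,97:NC]
Op 4: route key 85: smallest pos >= 85 is 97 -> NC
Op 5: add ND@93 -> ring=[79:NA,81:NB,93:ND,97:NC]
Op 6: remove NC -> ring=[79:NA,81:NB,93:ND]
Op 7: route key 42: smallest pos >= 42 is 79 -> NA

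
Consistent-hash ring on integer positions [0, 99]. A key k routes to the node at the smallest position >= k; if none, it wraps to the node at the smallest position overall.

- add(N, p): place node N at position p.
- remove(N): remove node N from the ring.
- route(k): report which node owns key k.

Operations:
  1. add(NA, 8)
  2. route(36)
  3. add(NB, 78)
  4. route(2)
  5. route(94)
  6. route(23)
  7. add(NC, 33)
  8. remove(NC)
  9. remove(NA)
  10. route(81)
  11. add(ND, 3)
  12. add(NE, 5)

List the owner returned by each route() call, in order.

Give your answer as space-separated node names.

Answer: NA NA NA NB NB

Derivation:
Op 1: add NA@8 -> ring=[8:NA]
Op 2: route key 36: none >= 36, wrap to smallest pos 8 -> NA
Op 3: add NB@78 -> ring=[8:NA,78:NB]
Op 4: route key 2: smallest pos >= 2 is 8 -> NA
Op 5: route key 94: none >= 94, wrap to smallest pos 8 -> NA
Op 6: route key 23: smallest pos >= 23 is 78 -> NB
Op 7: add NC@33 -> ring=[8:NA,33:NC,78:NB]
Op 8: remove NC -> ring=[8:NA,78:NB]
Op 9: remove NA -> ring=[78:NB]
Op 10: route key 81: none >= 81, wrap to smallest pos 78 -> NB
Op 11: add ND@3 -> ring=[3:ND,78:NB]
Op 12: add NE@5 -> ring=[3:ND,5:NE,78:NB]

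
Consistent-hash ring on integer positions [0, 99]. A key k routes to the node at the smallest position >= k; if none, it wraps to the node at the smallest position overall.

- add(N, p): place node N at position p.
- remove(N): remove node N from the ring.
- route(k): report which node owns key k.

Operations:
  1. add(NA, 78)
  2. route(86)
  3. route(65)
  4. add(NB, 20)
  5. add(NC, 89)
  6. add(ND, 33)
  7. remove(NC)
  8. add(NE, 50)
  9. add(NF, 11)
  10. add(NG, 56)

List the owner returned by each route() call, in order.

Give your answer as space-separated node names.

Answer: NA NA

Derivation:
Op 1: add NA@78 -> ring=[78:NA]
Op 2: route key 86: none >= 86, wrap to smallest pos 78 -> NA
Op 3: route key 65: smallest pos >= 65 is 78 -> NA
Op 4: add NB@20 -> ring=[20:NB,78:NA]
Op 5: add NC@89 -> ring=[20:NB,78:NA,89:NC]
Op 6: add ND@33 -> ring=[20:NB,33:ND,78:NA,89:NC]
Op 7: remove NC -> ring=[20:NB,33:ND,78:NA]
Op 8: add NE@50 -> ring=[20:NB,33:ND,50:NE,78:NA]
Op 9: add NF@11 -> ring=[11:NF,20:NB,33:ND,50:NE,78:NA]
Op 10: add NG@56 -> ring=[11:NF,20:NB,33:ND,50:NE,56:NG,78:NA]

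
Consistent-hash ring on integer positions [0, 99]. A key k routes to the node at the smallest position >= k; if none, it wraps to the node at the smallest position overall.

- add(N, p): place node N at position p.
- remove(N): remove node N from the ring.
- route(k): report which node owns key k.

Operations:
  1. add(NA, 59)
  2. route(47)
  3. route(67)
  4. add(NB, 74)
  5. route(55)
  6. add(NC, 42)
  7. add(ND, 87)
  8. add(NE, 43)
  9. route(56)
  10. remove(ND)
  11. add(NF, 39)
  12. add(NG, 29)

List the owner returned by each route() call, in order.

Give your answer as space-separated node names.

Op 1: add NA@59 -> ring=[59:NA]
Op 2: route key 47: smallest pos >= 47 is 59 -> NA
Op 3: route key 67: none >= 67, wrap to smallest pos 59 -> NA
Op 4: add NB@74 -> ring=[59:NA,74:NB]
Op 5: route key 55: smallest pos >= 55 is 59 -> NA
Op 6: add NC@42 -> ring=[42:NC,59:NA,74:NB]
Op 7: add ND@87 -> ring=[42:NC,59:NA,74:NB,87:ND]
Op 8: add NE@43 -> ring=[42:NC,43:NE,59:NA,74:NB,87:ND]
Op 9: route key 56: smallest pos >= 56 is 59 -> NA
Op 10: remove ND -> ring=[42:NC,43:NE,59:NA,74:NB]
Op 11: add NF@39 -> ring=[39:NF,42:NC,43:NE,59:NA,74:NB]
Op 12: add NG@29 -> ring=[29:NG,39:NF,42:NC,43:NE,59:NA,74:NB]

Answer: NA NA NA NA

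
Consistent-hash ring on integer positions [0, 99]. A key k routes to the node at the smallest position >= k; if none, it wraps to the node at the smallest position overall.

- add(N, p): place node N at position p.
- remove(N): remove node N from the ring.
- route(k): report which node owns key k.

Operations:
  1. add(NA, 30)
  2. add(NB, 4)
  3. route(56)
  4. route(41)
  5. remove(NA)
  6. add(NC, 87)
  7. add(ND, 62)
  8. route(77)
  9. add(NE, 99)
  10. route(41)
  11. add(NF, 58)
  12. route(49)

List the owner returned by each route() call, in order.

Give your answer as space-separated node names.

Op 1: add NA@30 -> ring=[30:NA]
Op 2: add NB@4 -> ring=[4:NB,30:NA]
Op 3: route key 56: none >= 56, wrap to smallest pos 4 -> NB
Op 4: route key 41: none >= 41, wrap to smallest pos 4 -> NB
Op 5: remove NA -> ring=[4:NB]
Op 6: add NC@87 -> ring=[4:NB,87:NC]
Op 7: add ND@62 -> ring=[4:NB,62:ND,87:NC]
Op 8: route key 77: smallest pos >= 77 is 87 -> NC
Op 9: add NE@99 -> ring=[4:NB,62:ND,87:NC,99:NE]
Op 10: route key 41: smallest pos >= 41 is 62 -> ND
Op 11: add NF@58 -> ring=[4:NB,58:NF,62:ND,87:NC,99:NE]
Op 12: route key 49: smallest pos >= 49 is 58 -> NF

Answer: NB NB NC ND NF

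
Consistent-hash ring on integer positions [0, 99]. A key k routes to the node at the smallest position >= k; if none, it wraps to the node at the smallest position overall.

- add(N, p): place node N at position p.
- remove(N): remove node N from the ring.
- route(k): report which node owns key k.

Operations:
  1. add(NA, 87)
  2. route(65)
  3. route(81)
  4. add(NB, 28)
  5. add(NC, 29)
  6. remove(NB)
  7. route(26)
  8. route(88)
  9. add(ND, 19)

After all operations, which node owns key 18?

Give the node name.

Op 1: add NA@87 -> ring=[87:NA]
Op 2: route key 65: smallest pos >= 65 is 87 -> NA
Op 3: route key 81: smallest pos >= 81 is 87 -> NA
Op 4: add NB@28 -> ring=[28:NB,87:NA]
Op 5: add NC@29 -> ring=[28:NB,29:NC,87:NA]
Op 6: remove NB -> ring=[29:NC,87:NA]
Op 7: route key 26: smallest pos >= 26 is 29 -> NC
Op 8: route key 88: none >= 88, wrap to smallest pos 29 -> NC
Op 9: add ND@19 -> ring=[19:ND,29:NC,87:NA]
Final route key 18: smallest pos >= 18 is 19 -> ND

Answer: ND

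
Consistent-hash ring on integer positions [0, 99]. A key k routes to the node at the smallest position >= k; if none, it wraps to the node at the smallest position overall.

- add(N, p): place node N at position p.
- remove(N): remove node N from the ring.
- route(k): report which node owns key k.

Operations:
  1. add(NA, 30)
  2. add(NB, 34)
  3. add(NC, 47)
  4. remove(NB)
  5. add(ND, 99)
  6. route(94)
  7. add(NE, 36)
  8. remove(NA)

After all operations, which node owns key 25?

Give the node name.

Op 1: add NA@30 -> ring=[30:NA]
Op 2: add NB@34 -> ring=[30:NA,34:NB]
Op 3: add NC@47 -> ring=[30:NA,34:NB,47:NC]
Op 4: remove NB -> ring=[30:NA,47:NC]
Op 5: add ND@99 -> ring=[30:NA,47:NC,99:ND]
Op 6: route key 94: smallest pos >= 94 is 99 -> ND
Op 7: add NE@36 -> ring=[30:NA,36:NE,47:NC,99:ND]
Op 8: remove NA -> ring=[36:NE,47:NC,99:ND]
Final route key 25: smallest pos >= 25 is 36 -> NE

Answer: NE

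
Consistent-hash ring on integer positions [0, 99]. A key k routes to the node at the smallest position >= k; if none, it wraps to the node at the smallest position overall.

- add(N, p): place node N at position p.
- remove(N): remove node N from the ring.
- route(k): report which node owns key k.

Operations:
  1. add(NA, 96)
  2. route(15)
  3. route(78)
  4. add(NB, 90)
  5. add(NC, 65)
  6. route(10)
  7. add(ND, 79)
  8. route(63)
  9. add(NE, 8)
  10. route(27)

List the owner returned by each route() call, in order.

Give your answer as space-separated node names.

Answer: NA NA NC NC NC

Derivation:
Op 1: add NA@96 -> ring=[96:NA]
Op 2: route key 15: smallest pos >= 15 is 96 -> NA
Op 3: route key 78: smallest pos >= 78 is 96 -> NA
Op 4: add NB@90 -> ring=[90:NB,96:NA]
Op 5: add NC@65 -> ring=[65:NC,90:NB,96:NA]
Op 6: route key 10: smallest pos >= 10 is 65 -> NC
Op 7: add ND@79 -> ring=[65:NC,79:ND,90:NB,96:NA]
Op 8: route key 63: smallest pos >= 63 is 65 -> NC
Op 9: add NE@8 -> ring=[8:NE,65:NC,79:ND,90:NB,96:NA]
Op 10: route key 27: smallest pos >= 27 is 65 -> NC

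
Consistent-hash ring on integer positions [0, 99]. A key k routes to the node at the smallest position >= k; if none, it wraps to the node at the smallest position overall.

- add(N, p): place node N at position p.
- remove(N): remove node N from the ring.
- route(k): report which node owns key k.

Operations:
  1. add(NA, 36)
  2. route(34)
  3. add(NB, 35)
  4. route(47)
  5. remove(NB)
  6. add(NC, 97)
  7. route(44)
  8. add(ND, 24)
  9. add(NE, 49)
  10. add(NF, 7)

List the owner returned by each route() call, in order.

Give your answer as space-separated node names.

Answer: NA NB NC

Derivation:
Op 1: add NA@36 -> ring=[36:NA]
Op 2: route key 34: smallest pos >= 34 is 36 -> NA
Op 3: add NB@35 -> ring=[35:NB,36:NA]
Op 4: route key 47: none >= 47, wrap to smallest pos 35 -> NB
Op 5: remove NB -> ring=[36:NA]
Op 6: add NC@97 -> ring=[36:NA,97:NC]
Op 7: route key 44: smallest pos >= 44 is 97 -> NC
Op 8: add ND@24 -> ring=[24:ND,36:NA,97:NC]
Op 9: add NE@49 -> ring=[24:ND,36:NA,49:NE,97:NC]
Op 10: add NF@7 -> ring=[7:NF,24:ND,36:NA,49:NE,97:NC]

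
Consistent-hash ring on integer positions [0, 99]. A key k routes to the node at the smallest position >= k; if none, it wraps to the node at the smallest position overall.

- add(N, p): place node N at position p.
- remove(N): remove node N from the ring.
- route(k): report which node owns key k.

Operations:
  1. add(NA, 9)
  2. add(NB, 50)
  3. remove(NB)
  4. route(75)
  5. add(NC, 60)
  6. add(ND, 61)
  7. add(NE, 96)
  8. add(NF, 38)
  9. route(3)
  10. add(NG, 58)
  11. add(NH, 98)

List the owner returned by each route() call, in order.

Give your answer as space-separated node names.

Op 1: add NA@9 -> ring=[9:NA]
Op 2: add NB@50 -> ring=[9:NA,50:NB]
Op 3: remove NB -> ring=[9:NA]
Op 4: route key 75: none >= 75, wrap to smallest pos 9 -> NA
Op 5: add NC@60 -> ring=[9:NA,60:NC]
Op 6: add ND@61 -> ring=[9:NA,60:NC,61:ND]
Op 7: add NE@96 -> ring=[9:NA,60:NC,61:ND,96:NE]
Op 8: add NF@38 -> ring=[9:NA,38:NF,60:NC,61:ND,96:NE]
Op 9: route key 3: smallest pos >= 3 is 9 -> NA
Op 10: add NG@58 -> ring=[9:NA,38:NF,58:NG,60:NC,61:ND,96:NE]
Op 11: add NH@98 -> ring=[9:NA,38:NF,58:NG,60:NC,61:ND,96:NE,98:NH]

Answer: NA NA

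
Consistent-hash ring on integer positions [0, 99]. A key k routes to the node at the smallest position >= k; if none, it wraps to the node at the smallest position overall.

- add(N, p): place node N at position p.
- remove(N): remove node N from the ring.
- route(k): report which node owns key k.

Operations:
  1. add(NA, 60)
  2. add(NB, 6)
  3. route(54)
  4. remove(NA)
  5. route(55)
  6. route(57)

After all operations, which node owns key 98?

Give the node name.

Op 1: add NA@60 -> ring=[60:NA]
Op 2: add NB@6 -> ring=[6:NB,60:NA]
Op 3: route key 54: smallest pos >= 54 is 60 -> NA
Op 4: remove NA -> ring=[6:NB]
Op 5: route key 55: none >= 55, wrap to smallest pos 6 -> NB
Op 6: route key 57: none >= 57, wrap to smallest pos 6 -> NB
Final route key 98: none >= 98, wrap to smallest pos 6 -> NB

Answer: NB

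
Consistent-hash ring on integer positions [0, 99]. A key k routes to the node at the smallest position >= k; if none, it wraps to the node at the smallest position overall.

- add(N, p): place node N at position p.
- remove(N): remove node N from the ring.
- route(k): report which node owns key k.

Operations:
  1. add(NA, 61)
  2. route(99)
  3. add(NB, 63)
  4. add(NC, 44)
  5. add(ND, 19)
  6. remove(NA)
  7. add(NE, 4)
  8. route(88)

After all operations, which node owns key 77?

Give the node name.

Answer: NE

Derivation:
Op 1: add NA@61 -> ring=[61:NA]
Op 2: route key 99: none >= 99, wrap to smallest pos 61 -> NA
Op 3: add NB@63 -> ring=[61:NA,63:NB]
Op 4: add NC@44 -> ring=[44:NC,61:NA,63:NB]
Op 5: add ND@19 -> ring=[19:ND,44:NC,61:NA,63:NB]
Op 6: remove NA -> ring=[19:ND,44:NC,63:NB]
Op 7: add NE@4 -> ring=[4:NE,19:ND,44:NC,63:NB]
Op 8: route key 88: none >= 88, wrap to smallest pos 4 -> NE
Final route key 77: none >= 77, wrap to smallest pos 4 -> NE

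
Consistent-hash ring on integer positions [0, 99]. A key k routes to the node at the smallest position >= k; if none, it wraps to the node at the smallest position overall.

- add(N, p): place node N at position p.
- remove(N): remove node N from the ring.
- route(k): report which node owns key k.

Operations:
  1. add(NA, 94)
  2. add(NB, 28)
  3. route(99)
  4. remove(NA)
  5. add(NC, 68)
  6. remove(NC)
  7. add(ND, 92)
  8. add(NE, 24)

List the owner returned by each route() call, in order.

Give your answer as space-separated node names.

Answer: NB

Derivation:
Op 1: add NA@94 -> ring=[94:NA]
Op 2: add NB@28 -> ring=[28:NB,94:NA]
Op 3: route key 99: none >= 99, wrap to smallest pos 28 -> NB
Op 4: remove NA -> ring=[28:NB]
Op 5: add NC@68 -> ring=[28:NB,68:NC]
Op 6: remove NC -> ring=[28:NB]
Op 7: add ND@92 -> ring=[28:NB,92:ND]
Op 8: add NE@24 -> ring=[24:NE,28:NB,92:ND]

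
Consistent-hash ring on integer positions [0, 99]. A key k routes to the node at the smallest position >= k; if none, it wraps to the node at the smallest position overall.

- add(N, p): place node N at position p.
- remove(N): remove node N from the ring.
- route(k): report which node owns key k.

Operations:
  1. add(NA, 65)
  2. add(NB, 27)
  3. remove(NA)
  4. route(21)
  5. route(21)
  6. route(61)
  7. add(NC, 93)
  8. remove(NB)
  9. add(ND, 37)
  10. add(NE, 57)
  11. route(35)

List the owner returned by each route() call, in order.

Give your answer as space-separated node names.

Op 1: add NA@65 -> ring=[65:NA]
Op 2: add NB@27 -> ring=[27:NB,65:NA]
Op 3: remove NA -> ring=[27:NB]
Op 4: route key 21: smallest pos >= 21 is 27 -> NB
Op 5: route key 21: smallest pos >= 21 is 27 -> NB
Op 6: route key 61: none >= 61, wrap to smallest pos 27 -> NB
Op 7: add NC@93 -> ring=[27:NB,93:NC]
Op 8: remove NB -> ring=[93:NC]
Op 9: add ND@37 -> ring=[37:ND,93:NC]
Op 10: add NE@57 -> ring=[37:ND,57:NE,93:NC]
Op 11: route key 35: smallest pos >= 35 is 37 -> ND

Answer: NB NB NB ND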